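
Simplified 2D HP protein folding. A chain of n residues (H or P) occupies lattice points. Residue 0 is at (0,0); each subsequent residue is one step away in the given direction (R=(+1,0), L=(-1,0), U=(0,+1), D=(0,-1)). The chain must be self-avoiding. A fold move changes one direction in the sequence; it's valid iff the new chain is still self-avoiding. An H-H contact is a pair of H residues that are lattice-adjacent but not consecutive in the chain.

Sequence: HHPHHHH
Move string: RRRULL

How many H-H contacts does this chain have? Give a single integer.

Answer: 1

Derivation:
Positions: [(0, 0), (1, 0), (2, 0), (3, 0), (3, 1), (2, 1), (1, 1)]
H-H contact: residue 1 @(1,0) - residue 6 @(1, 1)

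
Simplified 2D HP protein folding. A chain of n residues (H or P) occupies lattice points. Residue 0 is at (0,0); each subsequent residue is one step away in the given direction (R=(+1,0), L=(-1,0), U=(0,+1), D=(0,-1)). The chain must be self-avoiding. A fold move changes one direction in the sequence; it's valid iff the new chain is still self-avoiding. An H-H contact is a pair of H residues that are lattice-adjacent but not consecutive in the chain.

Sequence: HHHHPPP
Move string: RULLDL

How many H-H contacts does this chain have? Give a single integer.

Positions: [(0, 0), (1, 0), (1, 1), (0, 1), (-1, 1), (-1, 0), (-2, 0)]
H-H contact: residue 0 @(0,0) - residue 3 @(0, 1)

Answer: 1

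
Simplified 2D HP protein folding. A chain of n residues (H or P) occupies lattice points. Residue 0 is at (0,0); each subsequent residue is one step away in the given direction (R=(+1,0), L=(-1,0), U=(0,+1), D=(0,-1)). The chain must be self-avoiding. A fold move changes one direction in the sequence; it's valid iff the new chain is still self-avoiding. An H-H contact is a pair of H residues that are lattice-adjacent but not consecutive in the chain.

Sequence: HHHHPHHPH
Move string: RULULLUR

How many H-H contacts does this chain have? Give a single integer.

Positions: [(0, 0), (1, 0), (1, 1), (0, 1), (0, 2), (-1, 2), (-2, 2), (-2, 3), (-1, 3)]
H-H contact: residue 0 @(0,0) - residue 3 @(0, 1)
H-H contact: residue 5 @(-1,2) - residue 8 @(-1, 3)

Answer: 2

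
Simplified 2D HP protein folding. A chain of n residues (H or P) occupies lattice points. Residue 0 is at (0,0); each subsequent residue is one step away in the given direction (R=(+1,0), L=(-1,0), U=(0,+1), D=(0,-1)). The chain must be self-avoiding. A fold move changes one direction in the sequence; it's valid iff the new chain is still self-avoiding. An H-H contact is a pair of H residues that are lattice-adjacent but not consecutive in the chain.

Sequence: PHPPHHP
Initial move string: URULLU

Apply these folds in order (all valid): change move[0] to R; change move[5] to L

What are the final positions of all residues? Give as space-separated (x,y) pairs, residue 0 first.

Answer: (0,0) (1,0) (2,0) (2,1) (1,1) (0,1) (-1,1)

Derivation:
Initial moves: URULLU
Fold: move[0]->R => RRULLU (positions: [(0, 0), (1, 0), (2, 0), (2, 1), (1, 1), (0, 1), (0, 2)])
Fold: move[5]->L => RRULLL (positions: [(0, 0), (1, 0), (2, 0), (2, 1), (1, 1), (0, 1), (-1, 1)])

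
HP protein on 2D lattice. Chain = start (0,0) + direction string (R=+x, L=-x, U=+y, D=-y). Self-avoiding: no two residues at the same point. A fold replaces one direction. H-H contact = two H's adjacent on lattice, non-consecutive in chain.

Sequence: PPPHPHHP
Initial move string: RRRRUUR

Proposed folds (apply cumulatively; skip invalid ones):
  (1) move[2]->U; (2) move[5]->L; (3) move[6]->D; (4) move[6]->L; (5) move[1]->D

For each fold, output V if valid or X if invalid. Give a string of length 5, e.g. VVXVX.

Initial: RRRRUUR -> [(0, 0), (1, 0), (2, 0), (3, 0), (4, 0), (4, 1), (4, 2), (5, 2)]
Fold 1: move[2]->U => RRURUUR VALID
Fold 2: move[5]->L => RRURULR INVALID (collision), skipped
Fold 3: move[6]->D => RRURUUD INVALID (collision), skipped
Fold 4: move[6]->L => RRURUUL VALID
Fold 5: move[1]->D => RDURUUL INVALID (collision), skipped

Answer: VXXVX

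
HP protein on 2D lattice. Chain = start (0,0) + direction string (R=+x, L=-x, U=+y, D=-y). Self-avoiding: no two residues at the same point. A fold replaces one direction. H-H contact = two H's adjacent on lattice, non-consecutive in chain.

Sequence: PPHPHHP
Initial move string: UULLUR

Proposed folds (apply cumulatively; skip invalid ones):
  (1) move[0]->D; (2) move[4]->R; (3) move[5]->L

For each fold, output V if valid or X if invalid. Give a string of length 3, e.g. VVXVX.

Answer: XXV

Derivation:
Initial: UULLUR -> [(0, 0), (0, 1), (0, 2), (-1, 2), (-2, 2), (-2, 3), (-1, 3)]
Fold 1: move[0]->D => DULLUR INVALID (collision), skipped
Fold 2: move[4]->R => UULLRR INVALID (collision), skipped
Fold 3: move[5]->L => UULLUL VALID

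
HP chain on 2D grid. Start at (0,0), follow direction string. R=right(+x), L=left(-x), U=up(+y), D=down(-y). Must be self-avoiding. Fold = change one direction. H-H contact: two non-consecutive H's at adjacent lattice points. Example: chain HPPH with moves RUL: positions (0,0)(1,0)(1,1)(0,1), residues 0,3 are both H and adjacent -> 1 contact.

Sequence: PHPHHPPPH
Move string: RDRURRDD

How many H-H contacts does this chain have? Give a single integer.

Answer: 1

Derivation:
Positions: [(0, 0), (1, 0), (1, -1), (2, -1), (2, 0), (3, 0), (4, 0), (4, -1), (4, -2)]
H-H contact: residue 1 @(1,0) - residue 4 @(2, 0)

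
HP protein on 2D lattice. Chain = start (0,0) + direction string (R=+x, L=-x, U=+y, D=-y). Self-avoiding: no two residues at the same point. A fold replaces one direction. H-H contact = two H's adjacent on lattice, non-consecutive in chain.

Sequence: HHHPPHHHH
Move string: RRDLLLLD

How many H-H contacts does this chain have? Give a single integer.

Answer: 1

Derivation:
Positions: [(0, 0), (1, 0), (2, 0), (2, -1), (1, -1), (0, -1), (-1, -1), (-2, -1), (-2, -2)]
H-H contact: residue 0 @(0,0) - residue 5 @(0, -1)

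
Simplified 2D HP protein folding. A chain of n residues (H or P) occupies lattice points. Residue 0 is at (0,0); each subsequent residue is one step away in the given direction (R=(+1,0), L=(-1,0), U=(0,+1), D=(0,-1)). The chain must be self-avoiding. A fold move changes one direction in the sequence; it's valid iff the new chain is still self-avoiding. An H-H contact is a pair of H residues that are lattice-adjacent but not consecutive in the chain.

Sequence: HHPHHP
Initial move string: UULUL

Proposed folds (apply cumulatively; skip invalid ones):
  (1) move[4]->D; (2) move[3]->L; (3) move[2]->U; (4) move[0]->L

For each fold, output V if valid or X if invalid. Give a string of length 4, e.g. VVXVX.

Initial: UULUL -> [(0, 0), (0, 1), (0, 2), (-1, 2), (-1, 3), (-2, 3)]
Fold 1: move[4]->D => UULUD INVALID (collision), skipped
Fold 2: move[3]->L => UULLL VALID
Fold 3: move[2]->U => UUULL VALID
Fold 4: move[0]->L => LUULL VALID

Answer: XVVV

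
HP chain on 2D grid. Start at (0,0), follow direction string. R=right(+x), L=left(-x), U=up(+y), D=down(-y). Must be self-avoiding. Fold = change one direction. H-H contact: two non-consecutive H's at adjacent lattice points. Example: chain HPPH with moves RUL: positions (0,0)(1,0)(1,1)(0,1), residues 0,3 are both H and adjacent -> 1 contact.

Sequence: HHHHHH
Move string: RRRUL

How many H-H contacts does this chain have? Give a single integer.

Answer: 1

Derivation:
Positions: [(0, 0), (1, 0), (2, 0), (3, 0), (3, 1), (2, 1)]
H-H contact: residue 2 @(2,0) - residue 5 @(2, 1)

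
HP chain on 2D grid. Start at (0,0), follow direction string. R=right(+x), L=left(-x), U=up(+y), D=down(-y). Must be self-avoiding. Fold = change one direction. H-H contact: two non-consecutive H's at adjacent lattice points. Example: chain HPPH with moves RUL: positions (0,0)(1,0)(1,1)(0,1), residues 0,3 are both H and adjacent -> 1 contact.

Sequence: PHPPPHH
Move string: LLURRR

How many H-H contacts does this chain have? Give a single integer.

Answer: 0

Derivation:
Positions: [(0, 0), (-1, 0), (-2, 0), (-2, 1), (-1, 1), (0, 1), (1, 1)]
No H-H contacts found.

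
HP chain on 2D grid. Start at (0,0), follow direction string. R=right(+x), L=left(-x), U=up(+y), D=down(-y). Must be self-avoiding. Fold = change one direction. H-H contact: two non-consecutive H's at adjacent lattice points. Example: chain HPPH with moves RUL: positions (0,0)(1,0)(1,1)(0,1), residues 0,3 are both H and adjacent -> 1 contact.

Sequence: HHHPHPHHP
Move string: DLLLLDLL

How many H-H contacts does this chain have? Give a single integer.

Positions: [(0, 0), (0, -1), (-1, -1), (-2, -1), (-3, -1), (-4, -1), (-4, -2), (-5, -2), (-6, -2)]
No H-H contacts found.

Answer: 0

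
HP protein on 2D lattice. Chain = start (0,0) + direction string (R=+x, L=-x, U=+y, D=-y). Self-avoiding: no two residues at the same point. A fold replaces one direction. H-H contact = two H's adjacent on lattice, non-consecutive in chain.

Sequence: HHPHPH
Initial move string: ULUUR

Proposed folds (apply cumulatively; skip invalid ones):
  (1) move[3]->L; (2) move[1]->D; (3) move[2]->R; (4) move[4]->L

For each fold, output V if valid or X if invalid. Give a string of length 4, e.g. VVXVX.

Initial: ULUUR -> [(0, 0), (0, 1), (-1, 1), (-1, 2), (-1, 3), (0, 3)]
Fold 1: move[3]->L => ULULR INVALID (collision), skipped
Fold 2: move[1]->D => UDUUR INVALID (collision), skipped
Fold 3: move[2]->R => ULRUR INVALID (collision), skipped
Fold 4: move[4]->L => ULUUL VALID

Answer: XXXV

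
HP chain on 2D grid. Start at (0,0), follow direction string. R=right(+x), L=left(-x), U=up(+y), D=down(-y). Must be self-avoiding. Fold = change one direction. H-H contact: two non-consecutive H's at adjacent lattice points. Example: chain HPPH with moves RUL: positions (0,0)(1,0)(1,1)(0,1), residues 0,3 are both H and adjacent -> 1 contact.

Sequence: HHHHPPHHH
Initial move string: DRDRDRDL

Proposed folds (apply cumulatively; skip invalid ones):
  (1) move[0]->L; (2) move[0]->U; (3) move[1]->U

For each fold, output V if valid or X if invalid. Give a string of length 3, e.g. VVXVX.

Initial: DRDRDRDL -> [(0, 0), (0, -1), (1, -1), (1, -2), (2, -2), (2, -3), (3, -3), (3, -4), (2, -4)]
Fold 1: move[0]->L => LRDRDRDL INVALID (collision), skipped
Fold 2: move[0]->U => URDRDRDL VALID
Fold 3: move[1]->U => UUDRDRDL INVALID (collision), skipped

Answer: XVX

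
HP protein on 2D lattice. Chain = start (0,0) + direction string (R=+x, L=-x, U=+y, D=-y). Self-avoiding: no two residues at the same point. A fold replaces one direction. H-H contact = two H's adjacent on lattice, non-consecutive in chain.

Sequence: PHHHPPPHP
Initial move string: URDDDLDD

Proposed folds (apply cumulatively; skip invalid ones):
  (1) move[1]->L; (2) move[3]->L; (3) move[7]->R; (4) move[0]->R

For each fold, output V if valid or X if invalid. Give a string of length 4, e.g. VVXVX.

Initial: URDDDLDD -> [(0, 0), (0, 1), (1, 1), (1, 0), (1, -1), (1, -2), (0, -2), (0, -3), (0, -4)]
Fold 1: move[1]->L => ULDDDLDD VALID
Fold 2: move[3]->L => ULDLDLDD VALID
Fold 3: move[7]->R => ULDLDLDR VALID
Fold 4: move[0]->R => RLDLDLDR INVALID (collision), skipped

Answer: VVVX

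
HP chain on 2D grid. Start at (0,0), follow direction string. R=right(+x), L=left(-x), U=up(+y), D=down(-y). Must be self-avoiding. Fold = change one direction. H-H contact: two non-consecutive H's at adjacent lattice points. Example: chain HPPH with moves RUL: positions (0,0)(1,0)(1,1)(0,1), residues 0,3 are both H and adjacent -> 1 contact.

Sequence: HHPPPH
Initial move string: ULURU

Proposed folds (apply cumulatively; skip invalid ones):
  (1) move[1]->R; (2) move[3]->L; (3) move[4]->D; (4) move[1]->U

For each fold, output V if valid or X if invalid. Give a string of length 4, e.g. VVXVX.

Answer: VVXV

Derivation:
Initial: ULURU -> [(0, 0), (0, 1), (-1, 1), (-1, 2), (0, 2), (0, 3)]
Fold 1: move[1]->R => URURU VALID
Fold 2: move[3]->L => URULU VALID
Fold 3: move[4]->D => URULD INVALID (collision), skipped
Fold 4: move[1]->U => UUULU VALID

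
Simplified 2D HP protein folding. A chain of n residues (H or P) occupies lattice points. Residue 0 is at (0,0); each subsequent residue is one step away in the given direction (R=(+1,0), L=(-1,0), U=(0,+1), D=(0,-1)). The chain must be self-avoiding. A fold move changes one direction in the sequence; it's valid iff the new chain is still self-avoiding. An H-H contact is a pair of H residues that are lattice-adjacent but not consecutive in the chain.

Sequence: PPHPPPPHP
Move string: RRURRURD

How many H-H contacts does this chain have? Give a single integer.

Answer: 0

Derivation:
Positions: [(0, 0), (1, 0), (2, 0), (2, 1), (3, 1), (4, 1), (4, 2), (5, 2), (5, 1)]
No H-H contacts found.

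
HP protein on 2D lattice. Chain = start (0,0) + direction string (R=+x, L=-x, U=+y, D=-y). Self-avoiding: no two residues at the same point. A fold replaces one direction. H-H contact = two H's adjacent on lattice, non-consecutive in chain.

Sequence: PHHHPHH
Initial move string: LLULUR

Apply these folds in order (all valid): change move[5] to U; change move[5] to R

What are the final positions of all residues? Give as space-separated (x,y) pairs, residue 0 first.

Answer: (0,0) (-1,0) (-2,0) (-2,1) (-3,1) (-3,2) (-2,2)

Derivation:
Initial moves: LLULUR
Fold: move[5]->U => LLULUU (positions: [(0, 0), (-1, 0), (-2, 0), (-2, 1), (-3, 1), (-3, 2), (-3, 3)])
Fold: move[5]->R => LLULUR (positions: [(0, 0), (-1, 0), (-2, 0), (-2, 1), (-3, 1), (-3, 2), (-2, 2)])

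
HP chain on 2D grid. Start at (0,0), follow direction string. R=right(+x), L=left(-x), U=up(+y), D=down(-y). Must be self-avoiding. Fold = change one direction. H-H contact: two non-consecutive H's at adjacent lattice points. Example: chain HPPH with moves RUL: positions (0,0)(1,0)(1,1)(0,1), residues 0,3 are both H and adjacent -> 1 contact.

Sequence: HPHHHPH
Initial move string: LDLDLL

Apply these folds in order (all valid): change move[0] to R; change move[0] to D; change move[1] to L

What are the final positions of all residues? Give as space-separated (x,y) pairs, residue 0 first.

Initial moves: LDLDLL
Fold: move[0]->R => RDLDLL (positions: [(0, 0), (1, 0), (1, -1), (0, -1), (0, -2), (-1, -2), (-2, -2)])
Fold: move[0]->D => DDLDLL (positions: [(0, 0), (0, -1), (0, -2), (-1, -2), (-1, -3), (-2, -3), (-3, -3)])
Fold: move[1]->L => DLLDLL (positions: [(0, 0), (0, -1), (-1, -1), (-2, -1), (-2, -2), (-3, -2), (-4, -2)])

Answer: (0,0) (0,-1) (-1,-1) (-2,-1) (-2,-2) (-3,-2) (-4,-2)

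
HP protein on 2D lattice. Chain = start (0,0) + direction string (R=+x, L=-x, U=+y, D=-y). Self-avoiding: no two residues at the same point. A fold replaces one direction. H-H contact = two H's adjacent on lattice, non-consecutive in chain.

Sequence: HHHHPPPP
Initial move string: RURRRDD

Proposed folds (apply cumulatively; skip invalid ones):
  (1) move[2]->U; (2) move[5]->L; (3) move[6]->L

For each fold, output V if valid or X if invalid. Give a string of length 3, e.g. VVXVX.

Answer: VXV

Derivation:
Initial: RURRRDD -> [(0, 0), (1, 0), (1, 1), (2, 1), (3, 1), (4, 1), (4, 0), (4, -1)]
Fold 1: move[2]->U => RUURRDD VALID
Fold 2: move[5]->L => RUURRLD INVALID (collision), skipped
Fold 3: move[6]->L => RUURRDL VALID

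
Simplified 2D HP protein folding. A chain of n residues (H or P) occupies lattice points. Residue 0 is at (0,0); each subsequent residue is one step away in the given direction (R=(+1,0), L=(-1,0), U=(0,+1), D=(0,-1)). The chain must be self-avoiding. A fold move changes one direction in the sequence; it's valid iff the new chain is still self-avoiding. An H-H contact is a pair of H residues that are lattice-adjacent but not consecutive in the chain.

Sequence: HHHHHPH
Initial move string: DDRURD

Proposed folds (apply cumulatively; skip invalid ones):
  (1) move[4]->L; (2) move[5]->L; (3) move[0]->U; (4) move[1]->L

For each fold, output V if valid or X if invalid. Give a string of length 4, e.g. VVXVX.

Initial: DDRURD -> [(0, 0), (0, -1), (0, -2), (1, -2), (1, -1), (2, -1), (2, -2)]
Fold 1: move[4]->L => DDRULD INVALID (collision), skipped
Fold 2: move[5]->L => DDRURL INVALID (collision), skipped
Fold 3: move[0]->U => UDRURD INVALID (collision), skipped
Fold 4: move[1]->L => DLRURD INVALID (collision), skipped

Answer: XXXX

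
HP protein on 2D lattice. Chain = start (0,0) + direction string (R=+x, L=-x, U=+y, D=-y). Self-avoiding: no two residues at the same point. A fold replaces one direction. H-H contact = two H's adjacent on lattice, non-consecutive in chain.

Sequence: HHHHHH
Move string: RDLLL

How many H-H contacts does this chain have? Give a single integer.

Positions: [(0, 0), (1, 0), (1, -1), (0, -1), (-1, -1), (-2, -1)]
H-H contact: residue 0 @(0,0) - residue 3 @(0, -1)

Answer: 1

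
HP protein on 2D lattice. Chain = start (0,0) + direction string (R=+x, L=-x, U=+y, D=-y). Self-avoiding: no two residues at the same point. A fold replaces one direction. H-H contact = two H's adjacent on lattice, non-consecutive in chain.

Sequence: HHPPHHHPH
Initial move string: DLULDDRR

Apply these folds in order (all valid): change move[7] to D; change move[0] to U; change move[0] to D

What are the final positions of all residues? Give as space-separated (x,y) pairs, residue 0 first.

Initial moves: DLULDDRR
Fold: move[7]->D => DLULDDRD (positions: [(0, 0), (0, -1), (-1, -1), (-1, 0), (-2, 0), (-2, -1), (-2, -2), (-1, -2), (-1, -3)])
Fold: move[0]->U => ULULDDRD (positions: [(0, 0), (0, 1), (-1, 1), (-1, 2), (-2, 2), (-2, 1), (-2, 0), (-1, 0), (-1, -1)])
Fold: move[0]->D => DLULDDRD (positions: [(0, 0), (0, -1), (-1, -1), (-1, 0), (-2, 0), (-2, -1), (-2, -2), (-1, -2), (-1, -3)])

Answer: (0,0) (0,-1) (-1,-1) (-1,0) (-2,0) (-2,-1) (-2,-2) (-1,-2) (-1,-3)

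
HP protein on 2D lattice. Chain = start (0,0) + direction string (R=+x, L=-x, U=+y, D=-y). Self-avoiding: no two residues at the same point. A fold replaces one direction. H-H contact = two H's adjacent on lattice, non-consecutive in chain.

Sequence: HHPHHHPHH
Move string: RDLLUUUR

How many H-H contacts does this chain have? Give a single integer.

Positions: [(0, 0), (1, 0), (1, -1), (0, -1), (-1, -1), (-1, 0), (-1, 1), (-1, 2), (0, 2)]
H-H contact: residue 0 @(0,0) - residue 5 @(-1, 0)
H-H contact: residue 0 @(0,0) - residue 3 @(0, -1)

Answer: 2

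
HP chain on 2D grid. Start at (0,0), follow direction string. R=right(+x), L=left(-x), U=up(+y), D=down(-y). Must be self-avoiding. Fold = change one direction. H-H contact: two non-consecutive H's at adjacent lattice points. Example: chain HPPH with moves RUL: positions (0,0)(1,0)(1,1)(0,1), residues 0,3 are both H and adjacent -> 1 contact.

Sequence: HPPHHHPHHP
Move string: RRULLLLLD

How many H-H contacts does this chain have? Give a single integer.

Answer: 1

Derivation:
Positions: [(0, 0), (1, 0), (2, 0), (2, 1), (1, 1), (0, 1), (-1, 1), (-2, 1), (-3, 1), (-3, 0)]
H-H contact: residue 0 @(0,0) - residue 5 @(0, 1)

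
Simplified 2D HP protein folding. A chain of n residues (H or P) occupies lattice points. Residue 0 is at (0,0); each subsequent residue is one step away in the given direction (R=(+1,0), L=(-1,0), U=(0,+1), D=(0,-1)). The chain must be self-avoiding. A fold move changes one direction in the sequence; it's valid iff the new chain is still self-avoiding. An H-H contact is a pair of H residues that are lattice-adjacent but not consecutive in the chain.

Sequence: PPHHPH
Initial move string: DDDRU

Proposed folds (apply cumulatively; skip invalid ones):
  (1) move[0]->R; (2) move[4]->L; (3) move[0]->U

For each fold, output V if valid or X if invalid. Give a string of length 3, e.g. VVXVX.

Answer: VXX

Derivation:
Initial: DDDRU -> [(0, 0), (0, -1), (0, -2), (0, -3), (1, -3), (1, -2)]
Fold 1: move[0]->R => RDDRU VALID
Fold 2: move[4]->L => RDDRL INVALID (collision), skipped
Fold 3: move[0]->U => UDDRU INVALID (collision), skipped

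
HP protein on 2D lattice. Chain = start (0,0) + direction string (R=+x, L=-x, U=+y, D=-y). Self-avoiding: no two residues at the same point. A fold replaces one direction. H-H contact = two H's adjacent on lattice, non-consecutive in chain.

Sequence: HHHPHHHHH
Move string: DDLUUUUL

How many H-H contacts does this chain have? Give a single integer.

Answer: 2

Derivation:
Positions: [(0, 0), (0, -1), (0, -2), (-1, -2), (-1, -1), (-1, 0), (-1, 1), (-1, 2), (-2, 2)]
H-H contact: residue 0 @(0,0) - residue 5 @(-1, 0)
H-H contact: residue 1 @(0,-1) - residue 4 @(-1, -1)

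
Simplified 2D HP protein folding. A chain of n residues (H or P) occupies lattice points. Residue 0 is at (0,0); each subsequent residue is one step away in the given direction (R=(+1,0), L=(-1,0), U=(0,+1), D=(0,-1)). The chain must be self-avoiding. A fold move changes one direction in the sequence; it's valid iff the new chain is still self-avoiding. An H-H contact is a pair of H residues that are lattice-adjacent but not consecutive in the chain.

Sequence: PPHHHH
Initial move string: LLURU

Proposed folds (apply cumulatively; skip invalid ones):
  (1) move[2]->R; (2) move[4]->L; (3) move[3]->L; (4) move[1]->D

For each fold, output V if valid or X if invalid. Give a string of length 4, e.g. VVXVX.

Answer: XXVX

Derivation:
Initial: LLURU -> [(0, 0), (-1, 0), (-2, 0), (-2, 1), (-1, 1), (-1, 2)]
Fold 1: move[2]->R => LLRRU INVALID (collision), skipped
Fold 2: move[4]->L => LLURL INVALID (collision), skipped
Fold 3: move[3]->L => LLULU VALID
Fold 4: move[1]->D => LDULU INVALID (collision), skipped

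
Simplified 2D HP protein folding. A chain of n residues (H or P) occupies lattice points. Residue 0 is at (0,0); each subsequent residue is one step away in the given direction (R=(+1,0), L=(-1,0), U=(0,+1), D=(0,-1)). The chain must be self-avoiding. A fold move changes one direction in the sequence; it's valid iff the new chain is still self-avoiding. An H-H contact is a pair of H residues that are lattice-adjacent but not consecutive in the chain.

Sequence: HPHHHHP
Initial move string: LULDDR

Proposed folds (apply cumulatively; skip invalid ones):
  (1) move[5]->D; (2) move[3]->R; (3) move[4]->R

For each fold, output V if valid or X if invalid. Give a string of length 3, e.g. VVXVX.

Initial: LULDDR -> [(0, 0), (-1, 0), (-1, 1), (-2, 1), (-2, 0), (-2, -1), (-1, -1)]
Fold 1: move[5]->D => LULDDD VALID
Fold 2: move[3]->R => LULRDD INVALID (collision), skipped
Fold 3: move[4]->R => LULDRD INVALID (collision), skipped

Answer: VXX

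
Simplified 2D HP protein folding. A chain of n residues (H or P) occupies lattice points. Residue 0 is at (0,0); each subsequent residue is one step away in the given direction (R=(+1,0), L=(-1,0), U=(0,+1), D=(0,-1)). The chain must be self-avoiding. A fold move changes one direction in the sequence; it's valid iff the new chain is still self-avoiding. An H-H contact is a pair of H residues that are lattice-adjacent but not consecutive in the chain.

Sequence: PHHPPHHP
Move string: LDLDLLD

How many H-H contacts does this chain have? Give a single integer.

Answer: 0

Derivation:
Positions: [(0, 0), (-1, 0), (-1, -1), (-2, -1), (-2, -2), (-3, -2), (-4, -2), (-4, -3)]
No H-H contacts found.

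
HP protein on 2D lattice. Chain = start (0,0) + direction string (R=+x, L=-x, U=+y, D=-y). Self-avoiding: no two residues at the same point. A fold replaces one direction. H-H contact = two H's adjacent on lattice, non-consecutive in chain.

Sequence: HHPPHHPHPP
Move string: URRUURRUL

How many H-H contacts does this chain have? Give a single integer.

Positions: [(0, 0), (0, 1), (1, 1), (2, 1), (2, 2), (2, 3), (3, 3), (4, 3), (4, 4), (3, 4)]
No H-H contacts found.

Answer: 0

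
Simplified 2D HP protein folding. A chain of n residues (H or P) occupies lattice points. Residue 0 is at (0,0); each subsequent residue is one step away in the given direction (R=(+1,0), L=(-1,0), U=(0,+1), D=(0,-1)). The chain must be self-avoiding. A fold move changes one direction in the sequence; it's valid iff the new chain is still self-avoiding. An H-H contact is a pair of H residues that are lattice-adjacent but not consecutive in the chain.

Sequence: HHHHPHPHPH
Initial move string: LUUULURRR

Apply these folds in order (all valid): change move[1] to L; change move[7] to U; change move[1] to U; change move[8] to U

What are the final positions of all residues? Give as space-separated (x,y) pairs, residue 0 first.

Initial moves: LUUULURRR
Fold: move[1]->L => LLUULURRR (positions: [(0, 0), (-1, 0), (-2, 0), (-2, 1), (-2, 2), (-3, 2), (-3, 3), (-2, 3), (-1, 3), (0, 3)])
Fold: move[7]->U => LLUULURUR (positions: [(0, 0), (-1, 0), (-2, 0), (-2, 1), (-2, 2), (-3, 2), (-3, 3), (-2, 3), (-2, 4), (-1, 4)])
Fold: move[1]->U => LUUULURUR (positions: [(0, 0), (-1, 0), (-1, 1), (-1, 2), (-1, 3), (-2, 3), (-2, 4), (-1, 4), (-1, 5), (0, 5)])
Fold: move[8]->U => LUUULURUU (positions: [(0, 0), (-1, 0), (-1, 1), (-1, 2), (-1, 3), (-2, 3), (-2, 4), (-1, 4), (-1, 5), (-1, 6)])

Answer: (0,0) (-1,0) (-1,1) (-1,2) (-1,3) (-2,3) (-2,4) (-1,4) (-1,5) (-1,6)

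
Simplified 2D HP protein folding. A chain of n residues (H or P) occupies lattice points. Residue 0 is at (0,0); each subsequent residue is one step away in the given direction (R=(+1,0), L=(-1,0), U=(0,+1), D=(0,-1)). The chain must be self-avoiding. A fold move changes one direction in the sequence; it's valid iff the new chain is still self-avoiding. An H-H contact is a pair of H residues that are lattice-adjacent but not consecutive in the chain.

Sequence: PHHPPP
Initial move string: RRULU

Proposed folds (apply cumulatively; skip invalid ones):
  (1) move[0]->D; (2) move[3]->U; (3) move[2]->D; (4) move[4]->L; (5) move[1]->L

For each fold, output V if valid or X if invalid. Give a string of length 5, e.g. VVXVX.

Initial: RRULU -> [(0, 0), (1, 0), (2, 0), (2, 1), (1, 1), (1, 2)]
Fold 1: move[0]->D => DRULU INVALID (collision), skipped
Fold 2: move[3]->U => RRUUU VALID
Fold 3: move[2]->D => RRDUU INVALID (collision), skipped
Fold 4: move[4]->L => RRUUL VALID
Fold 5: move[1]->L => RLUUL INVALID (collision), skipped

Answer: XVXVX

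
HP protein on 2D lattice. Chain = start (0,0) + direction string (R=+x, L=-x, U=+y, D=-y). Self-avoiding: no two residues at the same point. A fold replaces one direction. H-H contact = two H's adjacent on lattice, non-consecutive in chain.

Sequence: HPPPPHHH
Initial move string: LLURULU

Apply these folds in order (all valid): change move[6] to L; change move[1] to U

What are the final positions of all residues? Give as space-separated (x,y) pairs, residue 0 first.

Initial moves: LLURULU
Fold: move[6]->L => LLURULL (positions: [(0, 0), (-1, 0), (-2, 0), (-2, 1), (-1, 1), (-1, 2), (-2, 2), (-3, 2)])
Fold: move[1]->U => LUURULL (positions: [(0, 0), (-1, 0), (-1, 1), (-1, 2), (0, 2), (0, 3), (-1, 3), (-2, 3)])

Answer: (0,0) (-1,0) (-1,1) (-1,2) (0,2) (0,3) (-1,3) (-2,3)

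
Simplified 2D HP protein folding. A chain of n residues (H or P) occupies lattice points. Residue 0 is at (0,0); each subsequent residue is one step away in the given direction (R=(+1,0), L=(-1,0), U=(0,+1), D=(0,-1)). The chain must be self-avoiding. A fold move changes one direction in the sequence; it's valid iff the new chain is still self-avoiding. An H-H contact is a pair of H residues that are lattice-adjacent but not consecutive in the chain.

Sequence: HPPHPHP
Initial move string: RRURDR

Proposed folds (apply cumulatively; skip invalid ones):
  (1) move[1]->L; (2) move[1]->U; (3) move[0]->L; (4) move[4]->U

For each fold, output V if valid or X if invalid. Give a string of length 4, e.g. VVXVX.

Answer: XVVV

Derivation:
Initial: RRURDR -> [(0, 0), (1, 0), (2, 0), (2, 1), (3, 1), (3, 0), (4, 0)]
Fold 1: move[1]->L => RLURDR INVALID (collision), skipped
Fold 2: move[1]->U => RUURDR VALID
Fold 3: move[0]->L => LUURDR VALID
Fold 4: move[4]->U => LUURUR VALID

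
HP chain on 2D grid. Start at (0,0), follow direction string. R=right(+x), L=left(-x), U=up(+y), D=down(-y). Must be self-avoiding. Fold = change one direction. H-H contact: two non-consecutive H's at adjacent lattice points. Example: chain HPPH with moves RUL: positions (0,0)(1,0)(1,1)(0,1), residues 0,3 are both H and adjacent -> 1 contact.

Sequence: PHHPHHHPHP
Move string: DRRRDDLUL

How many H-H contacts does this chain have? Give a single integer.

Answer: 1

Derivation:
Positions: [(0, 0), (0, -1), (1, -1), (2, -1), (3, -1), (3, -2), (3, -3), (2, -3), (2, -2), (1, -2)]
H-H contact: residue 5 @(3,-2) - residue 8 @(2, -2)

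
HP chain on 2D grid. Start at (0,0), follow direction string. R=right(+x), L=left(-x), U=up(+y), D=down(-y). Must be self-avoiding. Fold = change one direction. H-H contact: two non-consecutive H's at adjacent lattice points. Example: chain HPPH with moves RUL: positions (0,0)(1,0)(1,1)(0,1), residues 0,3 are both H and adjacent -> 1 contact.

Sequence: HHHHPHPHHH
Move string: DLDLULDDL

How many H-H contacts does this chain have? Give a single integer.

Answer: 1

Derivation:
Positions: [(0, 0), (0, -1), (-1, -1), (-1, -2), (-2, -2), (-2, -1), (-3, -1), (-3, -2), (-3, -3), (-4, -3)]
H-H contact: residue 2 @(-1,-1) - residue 5 @(-2, -1)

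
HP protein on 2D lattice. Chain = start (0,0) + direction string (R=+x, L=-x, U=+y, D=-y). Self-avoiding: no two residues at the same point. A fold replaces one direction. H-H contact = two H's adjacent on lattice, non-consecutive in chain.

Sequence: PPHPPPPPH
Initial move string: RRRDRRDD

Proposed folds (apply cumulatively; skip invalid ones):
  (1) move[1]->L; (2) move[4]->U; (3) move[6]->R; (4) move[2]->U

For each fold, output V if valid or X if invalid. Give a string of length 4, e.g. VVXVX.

Initial: RRRDRRDD -> [(0, 0), (1, 0), (2, 0), (3, 0), (3, -1), (4, -1), (5, -1), (5, -2), (5, -3)]
Fold 1: move[1]->L => RLRDRRDD INVALID (collision), skipped
Fold 2: move[4]->U => RRRDURDD INVALID (collision), skipped
Fold 3: move[6]->R => RRRDRRRD VALID
Fold 4: move[2]->U => RRUDRRRD INVALID (collision), skipped

Answer: XXVX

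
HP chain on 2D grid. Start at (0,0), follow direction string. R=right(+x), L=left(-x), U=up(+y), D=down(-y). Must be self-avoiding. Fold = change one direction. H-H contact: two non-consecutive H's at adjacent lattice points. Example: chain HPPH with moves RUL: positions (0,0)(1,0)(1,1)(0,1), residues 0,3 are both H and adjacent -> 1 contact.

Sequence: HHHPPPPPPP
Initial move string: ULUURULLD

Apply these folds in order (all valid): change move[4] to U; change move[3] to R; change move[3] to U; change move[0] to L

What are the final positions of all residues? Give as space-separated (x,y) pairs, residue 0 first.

Answer: (0,0) (-1,0) (-2,0) (-2,1) (-2,2) (-2,3) (-2,4) (-3,4) (-4,4) (-4,3)

Derivation:
Initial moves: ULUURULLD
Fold: move[4]->U => ULUUUULLD (positions: [(0, 0), (0, 1), (-1, 1), (-1, 2), (-1, 3), (-1, 4), (-1, 5), (-2, 5), (-3, 5), (-3, 4)])
Fold: move[3]->R => ULURUULLD (positions: [(0, 0), (0, 1), (-1, 1), (-1, 2), (0, 2), (0, 3), (0, 4), (-1, 4), (-2, 4), (-2, 3)])
Fold: move[3]->U => ULUUUULLD (positions: [(0, 0), (0, 1), (-1, 1), (-1, 2), (-1, 3), (-1, 4), (-1, 5), (-2, 5), (-3, 5), (-3, 4)])
Fold: move[0]->L => LLUUUULLD (positions: [(0, 0), (-1, 0), (-2, 0), (-2, 1), (-2, 2), (-2, 3), (-2, 4), (-3, 4), (-4, 4), (-4, 3)])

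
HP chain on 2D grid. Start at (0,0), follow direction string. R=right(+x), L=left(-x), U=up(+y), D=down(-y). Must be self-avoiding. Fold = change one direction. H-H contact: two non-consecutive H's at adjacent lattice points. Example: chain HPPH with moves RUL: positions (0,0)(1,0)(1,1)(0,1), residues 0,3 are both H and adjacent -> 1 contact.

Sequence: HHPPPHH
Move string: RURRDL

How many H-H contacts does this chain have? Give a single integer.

Answer: 1

Derivation:
Positions: [(0, 0), (1, 0), (1, 1), (2, 1), (3, 1), (3, 0), (2, 0)]
H-H contact: residue 1 @(1,0) - residue 6 @(2, 0)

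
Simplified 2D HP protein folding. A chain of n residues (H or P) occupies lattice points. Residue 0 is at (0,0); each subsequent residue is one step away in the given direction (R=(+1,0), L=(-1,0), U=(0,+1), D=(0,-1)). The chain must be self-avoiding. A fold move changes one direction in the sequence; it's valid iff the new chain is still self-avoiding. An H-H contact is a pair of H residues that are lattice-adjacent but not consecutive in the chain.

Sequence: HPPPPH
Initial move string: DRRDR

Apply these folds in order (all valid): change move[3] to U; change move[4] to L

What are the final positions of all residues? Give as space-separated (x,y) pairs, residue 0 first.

Initial moves: DRRDR
Fold: move[3]->U => DRRUR (positions: [(0, 0), (0, -1), (1, -1), (2, -1), (2, 0), (3, 0)])
Fold: move[4]->L => DRRUL (positions: [(0, 0), (0, -1), (1, -1), (2, -1), (2, 0), (1, 0)])

Answer: (0,0) (0,-1) (1,-1) (2,-1) (2,0) (1,0)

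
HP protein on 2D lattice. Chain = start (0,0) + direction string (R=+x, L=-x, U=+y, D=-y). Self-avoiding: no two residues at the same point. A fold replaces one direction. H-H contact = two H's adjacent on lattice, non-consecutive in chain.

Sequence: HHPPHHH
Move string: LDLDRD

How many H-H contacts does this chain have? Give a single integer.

Answer: 0

Derivation:
Positions: [(0, 0), (-1, 0), (-1, -1), (-2, -1), (-2, -2), (-1, -2), (-1, -3)]
No H-H contacts found.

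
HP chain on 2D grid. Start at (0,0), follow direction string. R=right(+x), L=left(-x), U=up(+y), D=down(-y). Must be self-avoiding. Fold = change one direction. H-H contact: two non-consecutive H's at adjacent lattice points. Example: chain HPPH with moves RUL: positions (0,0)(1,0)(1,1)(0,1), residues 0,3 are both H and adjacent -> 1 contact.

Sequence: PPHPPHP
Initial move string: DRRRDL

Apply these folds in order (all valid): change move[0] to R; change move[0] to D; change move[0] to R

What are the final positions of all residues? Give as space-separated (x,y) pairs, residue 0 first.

Answer: (0,0) (1,0) (2,0) (3,0) (4,0) (4,-1) (3,-1)

Derivation:
Initial moves: DRRRDL
Fold: move[0]->R => RRRRDL (positions: [(0, 0), (1, 0), (2, 0), (3, 0), (4, 0), (4, -1), (3, -1)])
Fold: move[0]->D => DRRRDL (positions: [(0, 0), (0, -1), (1, -1), (2, -1), (3, -1), (3, -2), (2, -2)])
Fold: move[0]->R => RRRRDL (positions: [(0, 0), (1, 0), (2, 0), (3, 0), (4, 0), (4, -1), (3, -1)])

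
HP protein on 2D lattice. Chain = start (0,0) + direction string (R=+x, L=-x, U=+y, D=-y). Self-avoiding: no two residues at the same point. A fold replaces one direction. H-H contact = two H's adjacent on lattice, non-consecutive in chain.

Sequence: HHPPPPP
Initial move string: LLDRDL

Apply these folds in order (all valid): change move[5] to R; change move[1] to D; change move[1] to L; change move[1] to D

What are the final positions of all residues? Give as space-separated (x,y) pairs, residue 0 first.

Answer: (0,0) (-1,0) (-1,-1) (-1,-2) (0,-2) (0,-3) (1,-3)

Derivation:
Initial moves: LLDRDL
Fold: move[5]->R => LLDRDR (positions: [(0, 0), (-1, 0), (-2, 0), (-2, -1), (-1, -1), (-1, -2), (0, -2)])
Fold: move[1]->D => LDDRDR (positions: [(0, 0), (-1, 0), (-1, -1), (-1, -2), (0, -2), (0, -3), (1, -3)])
Fold: move[1]->L => LLDRDR (positions: [(0, 0), (-1, 0), (-2, 0), (-2, -1), (-1, -1), (-1, -2), (0, -2)])
Fold: move[1]->D => LDDRDR (positions: [(0, 0), (-1, 0), (-1, -1), (-1, -2), (0, -2), (0, -3), (1, -3)])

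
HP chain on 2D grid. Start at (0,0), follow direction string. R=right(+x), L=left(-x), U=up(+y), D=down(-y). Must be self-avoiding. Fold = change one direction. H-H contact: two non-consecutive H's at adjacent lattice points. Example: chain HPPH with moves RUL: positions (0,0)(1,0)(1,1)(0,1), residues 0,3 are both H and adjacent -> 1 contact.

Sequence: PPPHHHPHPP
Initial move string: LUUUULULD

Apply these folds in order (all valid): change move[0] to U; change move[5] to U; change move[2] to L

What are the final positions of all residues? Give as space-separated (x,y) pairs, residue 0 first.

Answer: (0,0) (0,1) (0,2) (-1,2) (-1,3) (-1,4) (-1,5) (-1,6) (-2,6) (-2,5)

Derivation:
Initial moves: LUUUULULD
Fold: move[0]->U => UUUUULULD (positions: [(0, 0), (0, 1), (0, 2), (0, 3), (0, 4), (0, 5), (-1, 5), (-1, 6), (-2, 6), (-2, 5)])
Fold: move[5]->U => UUUUUUULD (positions: [(0, 0), (0, 1), (0, 2), (0, 3), (0, 4), (0, 5), (0, 6), (0, 7), (-1, 7), (-1, 6)])
Fold: move[2]->L => UULUUUULD (positions: [(0, 0), (0, 1), (0, 2), (-1, 2), (-1, 3), (-1, 4), (-1, 5), (-1, 6), (-2, 6), (-2, 5)])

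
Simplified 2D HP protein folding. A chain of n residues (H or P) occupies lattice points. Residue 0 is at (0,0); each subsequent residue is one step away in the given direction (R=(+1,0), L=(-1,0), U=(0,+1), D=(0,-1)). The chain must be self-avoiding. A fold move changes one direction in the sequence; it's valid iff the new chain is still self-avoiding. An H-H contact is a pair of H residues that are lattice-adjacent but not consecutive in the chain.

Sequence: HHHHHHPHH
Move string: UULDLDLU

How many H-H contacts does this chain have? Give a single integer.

Positions: [(0, 0), (0, 1), (0, 2), (-1, 2), (-1, 1), (-2, 1), (-2, 0), (-3, 0), (-3, 1)]
H-H contact: residue 1 @(0,1) - residue 4 @(-1, 1)
H-H contact: residue 5 @(-2,1) - residue 8 @(-3, 1)

Answer: 2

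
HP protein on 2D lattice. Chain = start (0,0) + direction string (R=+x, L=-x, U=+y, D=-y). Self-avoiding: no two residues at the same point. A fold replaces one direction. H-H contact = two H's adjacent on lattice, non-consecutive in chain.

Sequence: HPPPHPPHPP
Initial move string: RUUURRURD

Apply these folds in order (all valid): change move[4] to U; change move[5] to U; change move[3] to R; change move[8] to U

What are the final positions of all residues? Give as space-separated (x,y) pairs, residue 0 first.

Initial moves: RUUURRURD
Fold: move[4]->U => RUUUURURD (positions: [(0, 0), (1, 0), (1, 1), (1, 2), (1, 3), (1, 4), (2, 4), (2, 5), (3, 5), (3, 4)])
Fold: move[5]->U => RUUUUUURD (positions: [(0, 0), (1, 0), (1, 1), (1, 2), (1, 3), (1, 4), (1, 5), (1, 6), (2, 6), (2, 5)])
Fold: move[3]->R => RUURUUURD (positions: [(0, 0), (1, 0), (1, 1), (1, 2), (2, 2), (2, 3), (2, 4), (2, 5), (3, 5), (3, 4)])
Fold: move[8]->U => RUURUUURU (positions: [(0, 0), (1, 0), (1, 1), (1, 2), (2, 2), (2, 3), (2, 4), (2, 5), (3, 5), (3, 6)])

Answer: (0,0) (1,0) (1,1) (1,2) (2,2) (2,3) (2,4) (2,5) (3,5) (3,6)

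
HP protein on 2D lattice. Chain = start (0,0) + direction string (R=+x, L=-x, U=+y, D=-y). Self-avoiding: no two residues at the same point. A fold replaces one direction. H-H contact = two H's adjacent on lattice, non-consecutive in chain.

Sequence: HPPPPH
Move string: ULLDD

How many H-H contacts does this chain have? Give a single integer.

Answer: 0

Derivation:
Positions: [(0, 0), (0, 1), (-1, 1), (-2, 1), (-2, 0), (-2, -1)]
No H-H contacts found.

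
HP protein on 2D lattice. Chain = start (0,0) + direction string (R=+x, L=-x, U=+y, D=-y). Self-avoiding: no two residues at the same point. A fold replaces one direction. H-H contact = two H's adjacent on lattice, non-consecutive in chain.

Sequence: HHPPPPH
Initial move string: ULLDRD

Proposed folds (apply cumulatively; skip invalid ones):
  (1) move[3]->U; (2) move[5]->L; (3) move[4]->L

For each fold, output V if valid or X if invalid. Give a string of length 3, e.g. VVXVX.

Initial: ULLDRD -> [(0, 0), (0, 1), (-1, 1), (-2, 1), (-2, 0), (-1, 0), (-1, -1)]
Fold 1: move[3]->U => ULLURD INVALID (collision), skipped
Fold 2: move[5]->L => ULLDRL INVALID (collision), skipped
Fold 3: move[4]->L => ULLDLD VALID

Answer: XXV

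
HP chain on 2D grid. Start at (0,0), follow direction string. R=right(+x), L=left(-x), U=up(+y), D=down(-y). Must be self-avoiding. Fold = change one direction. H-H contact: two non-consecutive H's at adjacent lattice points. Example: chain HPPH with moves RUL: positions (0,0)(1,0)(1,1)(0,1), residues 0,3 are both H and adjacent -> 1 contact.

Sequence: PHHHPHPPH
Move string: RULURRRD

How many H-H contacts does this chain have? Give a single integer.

Positions: [(0, 0), (1, 0), (1, 1), (0, 1), (0, 2), (1, 2), (2, 2), (3, 2), (3, 1)]
H-H contact: residue 2 @(1,1) - residue 5 @(1, 2)

Answer: 1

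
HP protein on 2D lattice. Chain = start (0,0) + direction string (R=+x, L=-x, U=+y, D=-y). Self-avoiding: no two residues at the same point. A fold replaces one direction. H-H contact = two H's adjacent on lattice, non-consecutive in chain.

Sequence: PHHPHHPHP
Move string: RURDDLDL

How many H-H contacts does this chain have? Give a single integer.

Answer: 1

Derivation:
Positions: [(0, 0), (1, 0), (1, 1), (2, 1), (2, 0), (2, -1), (1, -1), (1, -2), (0, -2)]
H-H contact: residue 1 @(1,0) - residue 4 @(2, 0)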